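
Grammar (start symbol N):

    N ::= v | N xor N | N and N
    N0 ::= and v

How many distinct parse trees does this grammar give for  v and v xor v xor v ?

Parse trees for v and v xor v xor v:
  [N [N [N v] and [N v]] xor [N [N v] xor [N v]]]
  [N [N [N [N v] and [N v]] xor [N v]] xor [N v]]
  [N [N [N v] and [N [N v] xor [N v]]] xor [N v]]
  [N [N v] and [N [N v] xor [N [N v] xor [N v]]]]
  [N [N v] and [N [N [N v] xor [N v]] xor [N v]]]

5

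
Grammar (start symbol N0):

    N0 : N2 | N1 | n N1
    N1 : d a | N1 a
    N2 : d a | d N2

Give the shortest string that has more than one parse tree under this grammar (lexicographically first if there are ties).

length 2: d a has 2 parse trees

Two derivations of d a:
  N0 ⇒ N2 ⇒ d a
  N0 ⇒ N1 ⇒ d a

d a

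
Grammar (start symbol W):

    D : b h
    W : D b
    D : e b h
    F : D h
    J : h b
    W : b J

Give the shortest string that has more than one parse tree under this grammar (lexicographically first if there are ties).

length 3: b h b has 2 parse trees

Two derivations of b h b:
  W ⇒ D b ⇒ b h b
  W ⇒ b J ⇒ b h b

b h b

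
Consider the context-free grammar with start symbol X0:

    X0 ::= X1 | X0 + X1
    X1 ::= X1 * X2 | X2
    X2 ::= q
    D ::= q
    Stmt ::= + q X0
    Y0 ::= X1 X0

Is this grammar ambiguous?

Unambiguous

(D, Stmt, Y0 are unreachable from X0, so their rules don't affect L(X0).) X0 → X0 + X1 | X1  ;  X1 → X1 * X2 | X2  — a left-associative chain with X2 at the bottom. Each string factors uniquely by precedence.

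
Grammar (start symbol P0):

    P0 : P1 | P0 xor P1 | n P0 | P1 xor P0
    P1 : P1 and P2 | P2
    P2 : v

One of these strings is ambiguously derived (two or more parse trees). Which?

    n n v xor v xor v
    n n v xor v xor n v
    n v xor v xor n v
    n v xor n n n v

n n v xor v xor v

n n v xor v xor v: 11 trees
n n v xor v xor n v: 1 tree
n v xor v xor n v: 1 tree
n v xor n n n v: 1 tree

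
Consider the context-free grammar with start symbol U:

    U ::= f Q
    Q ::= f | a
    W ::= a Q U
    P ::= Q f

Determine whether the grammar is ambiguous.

Unambiguous

Only U, Q are reachable from U; ignoring the rest: Restricted to the reachable nonterminals, every rule has the form A → t or A → t B, and no two rules for the same A share a first terminal. The grammar encodes a DFA — one run per string.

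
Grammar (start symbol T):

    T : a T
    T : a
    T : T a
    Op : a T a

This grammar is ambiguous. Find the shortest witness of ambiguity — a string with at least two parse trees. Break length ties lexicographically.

length 1: no string has ≥2 trees
length 2: a a has 2 parse trees

Two derivations of a a:
  T ⇒ a T ⇒ a a
  T ⇒ T a ⇒ a a

a a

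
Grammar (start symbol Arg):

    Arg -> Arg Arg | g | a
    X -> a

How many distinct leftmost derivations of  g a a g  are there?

5

Parse trees for g a a g:
  [Arg [Arg g] [Arg [Arg a] [Arg [Arg a] [Arg g]]]]
  [Arg [Arg g] [Arg [Arg [Arg a] [Arg a]] [Arg g]]]
  [Arg [Arg [Arg g] [Arg a]] [Arg [Arg a] [Arg g]]]
  [Arg [Arg [Arg g] [Arg [Arg a] [Arg a]]] [Arg g]]
  [Arg [Arg [Arg [Arg g] [Arg a]] [Arg a]] [Arg g]]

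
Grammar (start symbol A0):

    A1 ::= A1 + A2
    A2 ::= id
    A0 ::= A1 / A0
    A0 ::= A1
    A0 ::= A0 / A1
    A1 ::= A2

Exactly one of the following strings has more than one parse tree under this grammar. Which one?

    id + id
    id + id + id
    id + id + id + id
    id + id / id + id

id + id / id + id

id + id: 1 tree
id + id + id: 1 tree
id + id + id + id: 1 tree
id + id / id + id: 2 trees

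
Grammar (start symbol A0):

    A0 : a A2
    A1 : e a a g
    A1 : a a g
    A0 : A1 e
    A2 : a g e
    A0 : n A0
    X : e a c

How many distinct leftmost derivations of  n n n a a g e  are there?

Parse trees for n n n a a g e:
  [A0 n [A0 n [A0 n [A0 a [A2 a g e]]]]]
  [A0 n [A0 n [A0 n [A0 [A1 a a g] e]]]]

2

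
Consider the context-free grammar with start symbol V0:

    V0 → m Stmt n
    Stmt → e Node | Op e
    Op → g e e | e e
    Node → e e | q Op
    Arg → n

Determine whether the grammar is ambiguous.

Ambiguous

Witness: m e e e n

Derivation 1: V0 ⇒ m Stmt n ⇒ m e Node n ⇒ m e e e n
Derivation 2: V0 ⇒ m Stmt n ⇒ m Op e n ⇒ m e e e n

Two distinct leftmost derivations for the same string.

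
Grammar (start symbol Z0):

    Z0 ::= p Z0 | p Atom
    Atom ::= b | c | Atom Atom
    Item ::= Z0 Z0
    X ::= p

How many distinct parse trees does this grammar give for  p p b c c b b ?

14

Parse trees for p p b c c b b (showing first 6 of 14):
  [Z0 p [Z0 p [Atom [Atom b] [Atom [Atom c] [Atom [Atom c] [Atom [Atom b] [Atom b]]]]]]]
  [Z0 p [Z0 p [Atom [Atom b] [Atom [Atom c] [Atom [Atom [Atom c] [Atom b]] [Atom b]]]]]]
  [Z0 p [Z0 p [Atom [Atom b] [Atom [Atom [Atom c] [Atom c]] [Atom [Atom b] [Atom b]]]]]]
  [Z0 p [Z0 p [Atom [Atom b] [Atom [Atom [Atom c] [Atom [Atom c] [Atom b]]] [Atom b]]]]]
  [Z0 p [Z0 p [Atom [Atom b] [Atom [Atom [Atom [Atom c] [Atom c]] [Atom b]] [Atom b]]]]]
  [Z0 p [Z0 p [Atom [Atom [Atom b] [Atom c]] [Atom [Atom c] [Atom [Atom b] [Atom b]]]]]]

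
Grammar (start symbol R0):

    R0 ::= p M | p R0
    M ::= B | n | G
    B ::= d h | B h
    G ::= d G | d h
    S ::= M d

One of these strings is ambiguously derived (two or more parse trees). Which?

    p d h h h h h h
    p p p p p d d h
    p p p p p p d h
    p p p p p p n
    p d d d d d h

p d h h h h h h: 1 tree
p p p p p d d h: 1 tree
p p p p p p d h: 2 trees
p p p p p p n: 1 tree
p d d d d d h: 1 tree

p p p p p p d h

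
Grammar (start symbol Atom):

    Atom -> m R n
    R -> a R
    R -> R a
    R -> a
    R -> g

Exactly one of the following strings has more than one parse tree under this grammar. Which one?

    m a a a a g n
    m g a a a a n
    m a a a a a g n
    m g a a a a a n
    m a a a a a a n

m a a a a g n: 1 tree
m g a a a a n: 1 tree
m a a a a a g n: 1 tree
m g a a a a a n: 1 tree
m a a a a a a n: 32 trees

m a a a a a a n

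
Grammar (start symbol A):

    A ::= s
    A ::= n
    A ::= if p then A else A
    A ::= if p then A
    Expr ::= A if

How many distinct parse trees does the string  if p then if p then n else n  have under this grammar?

2

Parse trees for if p then if p then n else n:
  [A if p then [A if p then [A n]] else [A n]]
  [A if p then [A if p then [A n] else [A n]]]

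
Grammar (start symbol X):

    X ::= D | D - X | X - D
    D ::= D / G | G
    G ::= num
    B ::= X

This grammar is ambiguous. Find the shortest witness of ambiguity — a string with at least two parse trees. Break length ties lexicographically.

num - num

length 1: no string has ≥2 trees
length 3: num - num has 2 parse trees

Two derivations of num - num:
  X ⇒ D - X ⇒ G - X ⇒ num - X ⇒ num - D ⇒ num - G ⇒ num - num
  X ⇒ X - D ⇒ D - D ⇒ G - D ⇒ num - D ⇒ num - G ⇒ num - num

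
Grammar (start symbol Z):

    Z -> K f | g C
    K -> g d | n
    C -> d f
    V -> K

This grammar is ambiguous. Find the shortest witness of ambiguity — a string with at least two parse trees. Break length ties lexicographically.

g d f

length 2: no string has ≥2 trees
length 3: g d f has 2 parse trees

Two derivations of g d f:
  Z ⇒ K f ⇒ g d f
  Z ⇒ g C ⇒ g d f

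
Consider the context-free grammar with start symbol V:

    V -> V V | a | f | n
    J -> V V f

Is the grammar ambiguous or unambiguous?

Witness: a a a

Derivation 1: V ⇒ V V ⇒ V V V ⇒ a V V ⇒ a a V ⇒ a a a
Derivation 2: V ⇒ V V ⇒ a V ⇒ a V V ⇒ a a V ⇒ a a a

Two distinct leftmost derivations for the same string.

Ambiguous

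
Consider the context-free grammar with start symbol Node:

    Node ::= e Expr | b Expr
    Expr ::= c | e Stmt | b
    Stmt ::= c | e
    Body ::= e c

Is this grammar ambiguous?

Unambiguous

Only Node, Expr, Stmt are reachable from Node; ignoring the rest: Each reachable nonterminal has at most one production per leading terminal, and all productions are right-linear; the derivation is determined token-by-token.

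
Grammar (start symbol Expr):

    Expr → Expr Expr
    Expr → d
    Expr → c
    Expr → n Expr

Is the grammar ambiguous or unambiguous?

Ambiguous

Witness: c c c

Derivation 1: Expr ⇒ Expr Expr ⇒ Expr Expr Expr ⇒ c Expr Expr ⇒ c c Expr ⇒ c c c
Derivation 2: Expr ⇒ Expr Expr ⇒ c Expr ⇒ c Expr Expr ⇒ c c Expr ⇒ c c c

Two distinct leftmost derivations for the same string.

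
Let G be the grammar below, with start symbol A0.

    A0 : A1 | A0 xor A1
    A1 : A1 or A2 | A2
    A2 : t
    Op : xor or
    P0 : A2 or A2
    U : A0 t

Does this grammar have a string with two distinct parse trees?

Unambiguous

(Op, P0, U are unreachable from A0, so their rules don't affect L(A0).) This is a standard precedence ladder (A0 over A1 over A2), with each level left-recursive on its own operator ('xor' at A0, 'or' at A1). That structure is LR(1), hence unambiguous.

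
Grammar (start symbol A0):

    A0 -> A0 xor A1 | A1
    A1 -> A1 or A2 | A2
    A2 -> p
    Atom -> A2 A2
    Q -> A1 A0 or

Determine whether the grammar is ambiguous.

(Atom, Q are unreachable from A0, so their rules don't affect L(A0).) The grammar is stratified — A0 handles 'xor' (left-recursive), A1 handles 'or', A2 atoms. Each operator has a fixed associativity and precedence level, so every string has one parse.

Unambiguous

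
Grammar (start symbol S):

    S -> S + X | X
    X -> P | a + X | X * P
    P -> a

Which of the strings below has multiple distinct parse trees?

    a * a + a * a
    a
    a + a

a + a

a * a + a * a: 1 tree
a: 1 tree
a + a: 2 trees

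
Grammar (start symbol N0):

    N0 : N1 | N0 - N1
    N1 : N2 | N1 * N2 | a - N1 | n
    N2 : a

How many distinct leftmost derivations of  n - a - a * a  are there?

3

Parse trees for n - a - a * a:
  [N0 [N0 [N1 n]] - [N1 [N1 a - [N1 [N2 a]]] * [N2 a]]]
  [N0 [N0 [N1 n]] - [N1 a - [N1 [N1 [N2 a]] * [N2 a]]]]
  [N0 [N0 [N0 [N1 n]] - [N1 [N2 a]]] - [N1 [N1 [N2 a]] * [N2 a]]]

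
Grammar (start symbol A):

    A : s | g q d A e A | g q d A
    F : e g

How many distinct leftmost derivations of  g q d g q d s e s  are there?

Parse trees for g q d g q d s e s:
  [A g q d [A g q d [A s]] e [A s]]
  [A g q d [A g q d [A s] e [A s]]]

2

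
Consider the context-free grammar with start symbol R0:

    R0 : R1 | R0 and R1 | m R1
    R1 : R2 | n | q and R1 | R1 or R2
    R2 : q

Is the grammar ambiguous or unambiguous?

Witness: q and n

Derivation 1: R0 ⇒ R1 ⇒ q and R1 ⇒ q and n
Derivation 2: R0 ⇒ R0 and R1 ⇒ R1 and R1 ⇒ R2 and R1 ⇒ q and R1 ⇒ q and n

Two distinct leftmost derivations for the same string.

Ambiguous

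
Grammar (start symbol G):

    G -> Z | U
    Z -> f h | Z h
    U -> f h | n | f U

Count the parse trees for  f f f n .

1

Parse trees for f f f n:
  [G [U f [U f [U f [U n]]]]]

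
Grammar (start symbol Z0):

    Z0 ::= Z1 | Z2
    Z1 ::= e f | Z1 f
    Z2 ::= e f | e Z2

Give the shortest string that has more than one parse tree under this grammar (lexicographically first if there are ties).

length 2: e f has 2 parse trees

Two derivations of e f:
  Z0 ⇒ Z1 ⇒ e f
  Z0 ⇒ Z2 ⇒ e f

e f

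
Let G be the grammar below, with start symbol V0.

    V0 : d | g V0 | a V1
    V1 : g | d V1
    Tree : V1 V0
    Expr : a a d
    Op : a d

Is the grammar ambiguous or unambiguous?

(Tree, Expr, Op are unreachable from V0, so their rules don't affect L(V0).) Each reachable nonterminal has at most one production per leading terminal, and all productions are right-linear; the derivation is determined token-by-token.

Unambiguous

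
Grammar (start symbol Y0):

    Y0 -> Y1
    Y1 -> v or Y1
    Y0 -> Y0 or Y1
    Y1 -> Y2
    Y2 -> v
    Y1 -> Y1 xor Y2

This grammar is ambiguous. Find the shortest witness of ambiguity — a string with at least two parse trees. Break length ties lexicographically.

length 1: no string has ≥2 trees
length 3: v or v has 2 parse trees

Two derivations of v or v:
  Y0 ⇒ Y1 ⇒ v or Y1 ⇒ v or Y2 ⇒ v or v
  Y0 ⇒ Y0 or Y1 ⇒ Y1 or Y1 ⇒ Y2 or Y1 ⇒ v or Y1 ⇒ v or Y2 ⇒ v or v

v or v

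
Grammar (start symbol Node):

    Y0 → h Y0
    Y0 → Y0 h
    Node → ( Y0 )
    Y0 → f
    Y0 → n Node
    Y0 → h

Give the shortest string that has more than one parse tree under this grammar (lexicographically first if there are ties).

length 3: no string has ≥2 trees
length 4: ( h h ) has 2 parse trees

Two derivations of ( h h ):
  Node ⇒ ( Y0 ) ⇒ ( h Y0 ) ⇒ ( h h )
  Node ⇒ ( Y0 ) ⇒ ( Y0 h ) ⇒ ( h h )

( h h )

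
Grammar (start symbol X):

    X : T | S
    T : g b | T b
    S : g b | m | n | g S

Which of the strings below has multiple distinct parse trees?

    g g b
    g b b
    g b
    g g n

g b

g g b: 1 tree
g b b: 1 tree
g b: 2 trees
g g n: 1 tree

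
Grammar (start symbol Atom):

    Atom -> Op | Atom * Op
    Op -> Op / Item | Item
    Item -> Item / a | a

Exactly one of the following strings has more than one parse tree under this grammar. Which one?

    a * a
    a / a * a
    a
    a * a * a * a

a * a: 1 tree
a / a * a: 2 trees
a: 1 tree
a * a * a * a: 1 tree

a / a * a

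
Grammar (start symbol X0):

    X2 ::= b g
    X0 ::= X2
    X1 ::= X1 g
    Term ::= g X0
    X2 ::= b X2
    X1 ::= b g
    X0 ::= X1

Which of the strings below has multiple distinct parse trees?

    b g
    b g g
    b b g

b g: 2 trees
b g g: 1 tree
b b g: 1 tree

b g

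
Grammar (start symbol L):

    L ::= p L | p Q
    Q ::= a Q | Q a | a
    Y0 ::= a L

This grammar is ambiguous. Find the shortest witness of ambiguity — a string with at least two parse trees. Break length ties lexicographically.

length 2: no string has ≥2 trees
length 3: p a a has 2 parse trees

Two derivations of p a a:
  L ⇒ p Q ⇒ p a Q ⇒ p a a
  L ⇒ p Q ⇒ p Q a ⇒ p a a

p a a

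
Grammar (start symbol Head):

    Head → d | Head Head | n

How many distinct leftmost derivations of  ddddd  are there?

14

Parse trees for ddddd (showing first 6 of 14):
  [Head [Head d] [Head [Head d] [Head [Head d] [Head [Head d] [Head d]]]]]
  [Head [Head d] [Head [Head d] [Head [Head [Head d] [Head d]] [Head d]]]]
  [Head [Head d] [Head [Head [Head d] [Head d]] [Head [Head d] [Head d]]]]
  [Head [Head d] [Head [Head [Head d] [Head [Head d] [Head d]]] [Head d]]]
  [Head [Head d] [Head [Head [Head [Head d] [Head d]] [Head d]] [Head d]]]
  [Head [Head [Head d] [Head d]] [Head [Head d] [Head [Head d] [Head d]]]]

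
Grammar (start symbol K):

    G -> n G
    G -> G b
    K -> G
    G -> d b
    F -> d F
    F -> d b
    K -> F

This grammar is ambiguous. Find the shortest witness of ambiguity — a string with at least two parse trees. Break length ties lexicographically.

length 2: d b has 2 parse trees

Two derivations of d b:
  K ⇒ G ⇒ d b
  K ⇒ F ⇒ d b

d b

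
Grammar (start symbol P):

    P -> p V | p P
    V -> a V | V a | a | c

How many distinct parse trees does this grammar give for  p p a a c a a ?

Parse trees for p p a a c a a:
  [P p [P p [V a [V a [V [V [V c] a] a]]]]]
  [P p [P p [V a [V [V a [V [V c] a]] a]]]]
  [P p [P p [V a [V [V [V a [V c]] a] a]]]]
  [P p [P p [V [V a [V a [V [V c] a]]] a]]]
  [P p [P p [V [V a [V [V a [V c]] a]] a]]]
  [P p [P p [V [V [V a [V a [V c]]] a] a]]]

6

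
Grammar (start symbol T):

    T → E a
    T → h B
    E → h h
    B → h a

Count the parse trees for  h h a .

2

Parse trees for h h a:
  [T [E h h] a]
  [T h [B h a]]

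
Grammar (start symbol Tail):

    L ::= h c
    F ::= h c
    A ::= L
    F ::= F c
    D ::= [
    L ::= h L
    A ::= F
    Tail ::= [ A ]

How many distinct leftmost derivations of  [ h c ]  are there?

Parse trees for [ h c ]:
  [Tail [ [A [L h c]] ]]
  [Tail [ [A [F h c]] ]]

2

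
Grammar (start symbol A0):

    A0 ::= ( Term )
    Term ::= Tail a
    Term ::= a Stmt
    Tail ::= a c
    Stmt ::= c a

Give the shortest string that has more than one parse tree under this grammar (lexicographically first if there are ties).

length 5: ( a c a ) has 2 parse trees

Two derivations of ( a c a ):
  A0 ⇒ ( Term ) ⇒ ( Tail a ) ⇒ ( a c a )
  A0 ⇒ ( Term ) ⇒ ( a Stmt ) ⇒ ( a c a )

( a c a )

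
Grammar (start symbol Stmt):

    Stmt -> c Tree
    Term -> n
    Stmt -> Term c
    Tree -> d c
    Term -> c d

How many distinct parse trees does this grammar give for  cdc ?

2

Parse trees for cdc:
  [Stmt c [Tree d c]]
  [Stmt [Term c d] c]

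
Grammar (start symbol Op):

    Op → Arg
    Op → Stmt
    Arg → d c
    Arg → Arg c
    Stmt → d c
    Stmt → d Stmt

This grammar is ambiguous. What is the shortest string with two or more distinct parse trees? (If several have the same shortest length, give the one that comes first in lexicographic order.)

d c

length 2: d c has 2 parse trees

Two derivations of d c:
  Op ⇒ Arg ⇒ d c
  Op ⇒ Stmt ⇒ d c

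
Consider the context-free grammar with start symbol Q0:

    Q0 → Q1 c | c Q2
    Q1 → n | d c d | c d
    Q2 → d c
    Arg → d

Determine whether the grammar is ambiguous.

Witness: c d c

Derivation 1: Q0 ⇒ Q1 c ⇒ c d c
Derivation 2: Q0 ⇒ c Q2 ⇒ c d c

Two distinct leftmost derivations for the same string.

Ambiguous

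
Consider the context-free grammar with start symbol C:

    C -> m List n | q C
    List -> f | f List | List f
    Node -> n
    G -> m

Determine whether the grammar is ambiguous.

Witness: m f f n

Derivation 1: C ⇒ m List n ⇒ m f List n ⇒ m f f n
Derivation 2: C ⇒ m List n ⇒ m List f n ⇒ m f f n

Two distinct leftmost derivations for the same string.

Ambiguous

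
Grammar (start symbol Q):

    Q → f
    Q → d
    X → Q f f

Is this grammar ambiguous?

Unambiguous

(X is unreachable from Q, so its rules don't affect L(Q).) Each reachable nonterminal has at most one production per leading terminal, and all productions are right-linear; the derivation is determined token-by-token.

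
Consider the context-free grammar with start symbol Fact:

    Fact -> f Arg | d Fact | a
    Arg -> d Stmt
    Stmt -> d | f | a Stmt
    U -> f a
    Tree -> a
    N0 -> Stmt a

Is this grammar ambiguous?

Unambiguous

Only Fact, Arg, Stmt are reachable from Fact; ignoring the rest: Each reachable nonterminal has at most one production per leading terminal, and all productions are right-linear; the derivation is determined token-by-token.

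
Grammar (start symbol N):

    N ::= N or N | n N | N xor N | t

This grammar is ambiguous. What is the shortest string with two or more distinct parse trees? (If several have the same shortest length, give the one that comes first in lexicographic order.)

n t or t

length 1: no string has ≥2 trees
length 2: no string has ≥2 trees
length 3: no string has ≥2 trees
length 4: n t or t has 2 parse trees

Two derivations of n t or t:
  N ⇒ N or N ⇒ n N or N ⇒ n t or N ⇒ n t or t
  N ⇒ n N ⇒ n N or N ⇒ n t or N ⇒ n t or t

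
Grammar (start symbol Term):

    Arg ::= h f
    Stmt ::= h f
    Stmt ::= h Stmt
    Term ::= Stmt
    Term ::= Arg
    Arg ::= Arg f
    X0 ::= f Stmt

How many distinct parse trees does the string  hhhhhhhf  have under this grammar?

Parse trees for hhhhhhhf:
  [Term [Stmt h [Stmt h [Stmt h [Stmt h [Stmt h [Stmt h [Stmt h f]]]]]]]]

1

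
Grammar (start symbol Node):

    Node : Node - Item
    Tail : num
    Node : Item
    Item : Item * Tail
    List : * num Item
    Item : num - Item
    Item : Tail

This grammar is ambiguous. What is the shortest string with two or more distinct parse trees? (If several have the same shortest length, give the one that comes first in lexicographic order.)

length 1: no string has ≥2 trees
length 3: num - num has 2 parse trees

Two derivations of num - num:
  Node ⇒ Node - Item ⇒ Item - Item ⇒ Tail - Item ⇒ num - Item ⇒ num - Tail ⇒ num - num
  Node ⇒ Item ⇒ num - Item ⇒ num - Tail ⇒ num - num

num - num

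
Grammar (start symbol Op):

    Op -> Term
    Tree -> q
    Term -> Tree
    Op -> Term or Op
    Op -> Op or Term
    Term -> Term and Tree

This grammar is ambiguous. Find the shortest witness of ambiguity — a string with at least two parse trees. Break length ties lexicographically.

q or q

length 1: no string has ≥2 trees
length 3: q or q has 2 parse trees

Two derivations of q or q:
  Op ⇒ Term or Op ⇒ Tree or Op ⇒ q or Op ⇒ q or Term ⇒ q or Tree ⇒ q or q
  Op ⇒ Op or Term ⇒ Term or Term ⇒ Tree or Term ⇒ q or Term ⇒ q or Tree ⇒ q or q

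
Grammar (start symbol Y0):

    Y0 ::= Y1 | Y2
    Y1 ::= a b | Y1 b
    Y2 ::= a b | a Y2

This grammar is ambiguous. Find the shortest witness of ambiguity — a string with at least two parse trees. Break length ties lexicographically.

a b

length 2: a b has 2 parse trees

Two derivations of a b:
  Y0 ⇒ Y1 ⇒ a b
  Y0 ⇒ Y2 ⇒ a b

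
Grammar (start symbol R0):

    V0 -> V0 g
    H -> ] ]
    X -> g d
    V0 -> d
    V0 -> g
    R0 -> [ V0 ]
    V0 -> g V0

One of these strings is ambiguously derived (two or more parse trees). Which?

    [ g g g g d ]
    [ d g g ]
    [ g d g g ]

[ g g g g d ]: 1 tree
[ d g g ]: 1 tree
[ g d g g ]: 3 trees

[ g d g g ]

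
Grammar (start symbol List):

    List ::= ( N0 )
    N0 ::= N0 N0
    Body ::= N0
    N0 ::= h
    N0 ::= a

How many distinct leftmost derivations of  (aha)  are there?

Parse trees for (aha):
  [List ( [N0 [N0 a] [N0 [N0 h] [N0 a]]] )]
  [List ( [N0 [N0 [N0 a] [N0 h]] [N0 a]] )]

2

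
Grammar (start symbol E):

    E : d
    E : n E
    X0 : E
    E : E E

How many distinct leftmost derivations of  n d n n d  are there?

2

Parse trees for n d n n d:
  [E n [E [E d] [E n [E n [E d]]]]]
  [E [E n [E d]] [E n [E n [E d]]]]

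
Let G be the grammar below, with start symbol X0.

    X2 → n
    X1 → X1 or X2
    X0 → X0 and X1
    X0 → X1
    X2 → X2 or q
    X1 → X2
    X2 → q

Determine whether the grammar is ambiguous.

Ambiguous

Witness: n or q

Derivation 1: X0 ⇒ X1 ⇒ X1 or X2 ⇒ X2 or X2 ⇒ n or X2 ⇒ n or q
Derivation 2: X0 ⇒ X1 ⇒ X2 ⇒ X2 or q ⇒ n or q

Two distinct leftmost derivations for the same string.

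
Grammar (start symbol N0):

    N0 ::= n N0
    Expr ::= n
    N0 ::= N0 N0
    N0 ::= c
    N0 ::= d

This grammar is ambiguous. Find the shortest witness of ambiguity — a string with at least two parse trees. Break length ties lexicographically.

c c c

length 1: no string has ≥2 trees
length 2: no string has ≥2 trees
length 3: c c c has 2 parse trees

Two derivations of c c c:
  N0 ⇒ N0 N0 ⇒ N0 N0 N0 ⇒ c N0 N0 ⇒ c c N0 ⇒ c c c
  N0 ⇒ N0 N0 ⇒ c N0 ⇒ c N0 N0 ⇒ c c N0 ⇒ c c c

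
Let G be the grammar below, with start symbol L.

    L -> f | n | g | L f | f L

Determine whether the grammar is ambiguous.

Ambiguous

Witness: f f

Derivation 1: L ⇒ L f ⇒ f f
Derivation 2: L ⇒ f L ⇒ f f

Two distinct leftmost derivations for the same string.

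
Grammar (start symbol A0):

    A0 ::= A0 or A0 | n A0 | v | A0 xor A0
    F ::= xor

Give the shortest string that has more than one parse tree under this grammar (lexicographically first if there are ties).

n v or v

length 1: no string has ≥2 trees
length 2: no string has ≥2 trees
length 3: no string has ≥2 trees
length 4: n v or v has 2 parse trees

Two derivations of n v or v:
  A0 ⇒ A0 or A0 ⇒ n A0 or A0 ⇒ n v or A0 ⇒ n v or v
  A0 ⇒ n A0 ⇒ n A0 or A0 ⇒ n v or A0 ⇒ n v or v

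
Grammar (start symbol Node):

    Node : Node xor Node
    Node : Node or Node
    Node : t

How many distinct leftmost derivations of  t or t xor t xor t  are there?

5

Parse trees for t or t xor t xor t:
  [Node [Node [Node t] or [Node t]] xor [Node [Node t] xor [Node t]]]
  [Node [Node [Node [Node t] or [Node t]] xor [Node t]] xor [Node t]]
  [Node [Node [Node t] or [Node [Node t] xor [Node t]]] xor [Node t]]
  [Node [Node t] or [Node [Node t] xor [Node [Node t] xor [Node t]]]]
  [Node [Node t] or [Node [Node [Node t] xor [Node t]] xor [Node t]]]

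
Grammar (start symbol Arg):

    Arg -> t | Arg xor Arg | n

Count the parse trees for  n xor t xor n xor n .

Parse trees for n xor t xor n xor n:
  [Arg [Arg n] xor [Arg [Arg t] xor [Arg [Arg n] xor [Arg n]]]]
  [Arg [Arg n] xor [Arg [Arg [Arg t] xor [Arg n]] xor [Arg n]]]
  [Arg [Arg [Arg n] xor [Arg t]] xor [Arg [Arg n] xor [Arg n]]]
  [Arg [Arg [Arg n] xor [Arg [Arg t] xor [Arg n]]] xor [Arg n]]
  [Arg [Arg [Arg [Arg n] xor [Arg t]] xor [Arg n]] xor [Arg n]]

5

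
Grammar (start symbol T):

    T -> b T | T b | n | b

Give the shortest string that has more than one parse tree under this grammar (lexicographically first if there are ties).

length 1: no string has ≥2 trees
length 2: b b has 2 parse trees

Two derivations of b b:
  T ⇒ b T ⇒ b b
  T ⇒ T b ⇒ b b

b b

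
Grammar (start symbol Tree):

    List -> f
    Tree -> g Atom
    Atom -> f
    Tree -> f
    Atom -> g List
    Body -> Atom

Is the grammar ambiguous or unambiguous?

Only Tree, Atom, List are reachable from Tree; ignoring the rest: Each reachable nonterminal has at most one production per leading terminal, and all productions are right-linear; the derivation is determined token-by-token.

Unambiguous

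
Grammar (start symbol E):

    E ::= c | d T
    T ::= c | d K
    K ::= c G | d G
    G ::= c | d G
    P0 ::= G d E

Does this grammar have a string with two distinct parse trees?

Unambiguous

(P0 is unreachable from E, so its rules don't affect L(E).) Restricted to the reachable nonterminals, every rule has the form A → t or A → t B, and no two rules for the same A share a first terminal. The grammar encodes a DFA — one run per string.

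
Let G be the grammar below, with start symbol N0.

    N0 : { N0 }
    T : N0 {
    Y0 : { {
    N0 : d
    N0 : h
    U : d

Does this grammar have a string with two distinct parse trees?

(Y0, U, T are unreachable from N0, so their rules don't affect L(N0).) Each string is a nest of matched brackets around a single atom. An opening bracket forces the recursive rule; an atom forces the base rule.

Unambiguous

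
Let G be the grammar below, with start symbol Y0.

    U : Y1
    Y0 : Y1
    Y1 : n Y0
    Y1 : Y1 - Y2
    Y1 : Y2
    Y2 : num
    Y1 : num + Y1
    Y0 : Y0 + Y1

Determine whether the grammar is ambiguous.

Ambiguous

Witness: num + num

Derivation 1: Y0 ⇒ Y1 ⇒ num + Y1 ⇒ num + Y2 ⇒ num + num
Derivation 2: Y0 ⇒ Y0 + Y1 ⇒ Y1 + Y1 ⇒ Y2 + Y1 ⇒ num + Y1 ⇒ num + Y2 ⇒ num + num

Two distinct leftmost derivations for the same string.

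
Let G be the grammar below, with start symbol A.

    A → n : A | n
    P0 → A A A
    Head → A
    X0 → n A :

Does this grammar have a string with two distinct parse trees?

Unambiguous

(P0, Head, X0 are unreachable from A, so their rules don't affect L(A).) The reachable grammar is A → atom sep A | atom. Each atom is followed by either the separator (recurse) or end-of-string (stop) — no choice point.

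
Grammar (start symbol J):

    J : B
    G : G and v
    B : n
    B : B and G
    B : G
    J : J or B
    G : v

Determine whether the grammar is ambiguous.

Ambiguous

Witness: v and v

Derivation 1: J ⇒ B ⇒ B and G ⇒ G and G ⇒ v and G ⇒ v and v
Derivation 2: J ⇒ B ⇒ G ⇒ G and v ⇒ v and v

Two distinct leftmost derivations for the same string.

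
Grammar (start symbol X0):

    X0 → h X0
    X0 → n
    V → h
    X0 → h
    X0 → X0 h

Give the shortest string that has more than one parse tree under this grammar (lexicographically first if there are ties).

h h

length 1: no string has ≥2 trees
length 2: h h has 2 parse trees

Two derivations of h h:
  X0 ⇒ h X0 ⇒ h h
  X0 ⇒ X0 h ⇒ h h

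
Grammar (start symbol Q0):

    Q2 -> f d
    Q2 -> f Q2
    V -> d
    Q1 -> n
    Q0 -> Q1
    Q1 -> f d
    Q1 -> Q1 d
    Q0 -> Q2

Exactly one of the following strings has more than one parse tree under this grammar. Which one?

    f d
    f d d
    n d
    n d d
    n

f d: 2 trees
f d d: 1 tree
n d: 1 tree
n d d: 1 tree
n: 1 tree

f d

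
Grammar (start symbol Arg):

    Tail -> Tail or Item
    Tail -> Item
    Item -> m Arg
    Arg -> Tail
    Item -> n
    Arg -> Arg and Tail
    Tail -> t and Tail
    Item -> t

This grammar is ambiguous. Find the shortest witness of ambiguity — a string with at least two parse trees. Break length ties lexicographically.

t and n

length 1: no string has ≥2 trees
length 2: no string has ≥2 trees
length 3: t and n has 2 parse trees

Two derivations of t and n:
  Arg ⇒ Tail ⇒ t and Tail ⇒ t and Item ⇒ t and n
  Arg ⇒ Arg and Tail ⇒ Tail and Tail ⇒ Item and Tail ⇒ t and Tail ⇒ t and Item ⇒ t and n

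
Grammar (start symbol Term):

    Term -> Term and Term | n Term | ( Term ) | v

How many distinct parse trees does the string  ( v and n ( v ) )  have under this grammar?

1

Parse trees for ( v and n ( v ) ):
  [Term ( [Term [Term v] and [Term n [Term ( [Term v] )]]] )]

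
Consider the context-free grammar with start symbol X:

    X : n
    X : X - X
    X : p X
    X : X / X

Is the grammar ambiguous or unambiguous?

Ambiguous

Witness: p n - n

Derivation 1: X ⇒ X - X ⇒ p X - X ⇒ p n - X ⇒ p n - n
Derivation 2: X ⇒ p X ⇒ p X - X ⇒ p n - X ⇒ p n - n

Two distinct leftmost derivations for the same string.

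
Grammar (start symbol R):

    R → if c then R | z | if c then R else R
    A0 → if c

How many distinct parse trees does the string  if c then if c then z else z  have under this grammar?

Parse trees for if c then if c then z else z:
  [R if c then [R if c then [R z] else [R z]]]
  [R if c then [R if c then [R z]] else [R z]]

2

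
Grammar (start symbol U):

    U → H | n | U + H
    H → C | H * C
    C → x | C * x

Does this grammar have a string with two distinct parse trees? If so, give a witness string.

Ambiguous

Witness: x * x

Derivation 1: U ⇒ H ⇒ C ⇒ C * x ⇒ x * x
Derivation 2: U ⇒ H ⇒ H * C ⇒ C * C ⇒ x * C ⇒ x * x

Two distinct leftmost derivations for the same string.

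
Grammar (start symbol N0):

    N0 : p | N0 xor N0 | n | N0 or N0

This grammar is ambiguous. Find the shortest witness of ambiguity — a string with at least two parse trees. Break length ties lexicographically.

n or n or n

length 1: no string has ≥2 trees
length 3: no string has ≥2 trees
length 5: n or n or n has 2 parse trees

Two derivations of n or n or n:
  N0 ⇒ N0 or N0 ⇒ n or N0 ⇒ n or N0 or N0 ⇒ n or n or N0 ⇒ n or n or n
  N0 ⇒ N0 or N0 ⇒ N0 or N0 or N0 ⇒ n or N0 or N0 ⇒ n or n or N0 ⇒ n or n or n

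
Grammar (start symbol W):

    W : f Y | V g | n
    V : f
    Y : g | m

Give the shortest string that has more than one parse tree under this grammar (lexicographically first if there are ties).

f g

length 1: no string has ≥2 trees
length 2: f g has 2 parse trees

Two derivations of f g:
  W ⇒ f Y ⇒ f g
  W ⇒ V g ⇒ f g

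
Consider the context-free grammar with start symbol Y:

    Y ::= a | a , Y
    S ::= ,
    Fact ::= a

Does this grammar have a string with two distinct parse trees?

Only Y is reachable from Y; ignoring the rest: Right-recursive list with a separator: after each atom, whether the separator follows determines the rule. One parse per string.

Unambiguous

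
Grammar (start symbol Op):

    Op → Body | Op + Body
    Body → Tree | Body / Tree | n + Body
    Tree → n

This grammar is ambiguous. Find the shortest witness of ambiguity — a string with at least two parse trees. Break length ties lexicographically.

length 1: no string has ≥2 trees
length 3: n + n has 2 parse trees

Two derivations of n + n:
  Op ⇒ Body ⇒ n + Body ⇒ n + Tree ⇒ n + n
  Op ⇒ Op + Body ⇒ Body + Body ⇒ Tree + Body ⇒ n + Body ⇒ n + Tree ⇒ n + n

n + n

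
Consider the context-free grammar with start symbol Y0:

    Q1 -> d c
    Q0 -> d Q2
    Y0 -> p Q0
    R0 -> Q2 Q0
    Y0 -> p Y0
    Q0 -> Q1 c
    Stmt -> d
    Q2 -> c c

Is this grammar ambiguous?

Witness: p d c c

Derivation 1: Y0 ⇒ p Q0 ⇒ p d Q2 ⇒ p d c c
Derivation 2: Y0 ⇒ p Q0 ⇒ p Q1 c ⇒ p d c c

Two distinct leftmost derivations for the same string.

Ambiguous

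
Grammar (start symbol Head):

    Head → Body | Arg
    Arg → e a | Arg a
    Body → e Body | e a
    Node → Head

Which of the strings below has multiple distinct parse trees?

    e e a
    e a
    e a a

e e a: 1 tree
e a: 2 trees
e a a: 1 tree

e a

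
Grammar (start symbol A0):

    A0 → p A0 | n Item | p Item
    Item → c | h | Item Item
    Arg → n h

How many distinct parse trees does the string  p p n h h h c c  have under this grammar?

Parse trees for p p n h h h c c (showing first 6 of 14):
  [A0 p [A0 p [A0 n [Item [Item h] [Item [Item h] [Item [Item h] [Item [Item c] [Item c]]]]]]]]
  [A0 p [A0 p [A0 n [Item [Item h] [Item [Item h] [Item [Item [Item h] [Item c]] [Item c]]]]]]]
  [A0 p [A0 p [A0 n [Item [Item h] [Item [Item [Item h] [Item h]] [Item [Item c] [Item c]]]]]]]
  [A0 p [A0 p [A0 n [Item [Item h] [Item [Item [Item h] [Item [Item h] [Item c]]] [Item c]]]]]]
  [A0 p [A0 p [A0 n [Item [Item h] [Item [Item [Item [Item h] [Item h]] [Item c]] [Item c]]]]]]
  [A0 p [A0 p [A0 n [Item [Item [Item h] [Item h]] [Item [Item h] [Item [Item c] [Item c]]]]]]]

14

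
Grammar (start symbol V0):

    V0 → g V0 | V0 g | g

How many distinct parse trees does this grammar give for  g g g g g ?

Parse trees for g g g g g (showing first 6 of 16):
  [V0 g [V0 g [V0 g [V0 g [V0 g]]]]]
  [V0 g [V0 g [V0 g [V0 [V0 g] g]]]]
  [V0 g [V0 g [V0 [V0 g [V0 g]] g]]]
  [V0 g [V0 g [V0 [V0 [V0 g] g] g]]]
  [V0 g [V0 [V0 g [V0 g [V0 g]]] g]]
  [V0 g [V0 [V0 g [V0 [V0 g] g]] g]]

16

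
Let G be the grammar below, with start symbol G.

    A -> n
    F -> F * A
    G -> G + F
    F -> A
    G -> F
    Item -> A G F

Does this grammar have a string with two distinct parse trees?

(Item is unreachable from G, so its rules don't affect L(G).) This is a standard precedence ladder (G over F over A), with each level left-recursive on its own operator ('+' at G, '*' at F). That structure is LR(1), hence unambiguous.

Unambiguous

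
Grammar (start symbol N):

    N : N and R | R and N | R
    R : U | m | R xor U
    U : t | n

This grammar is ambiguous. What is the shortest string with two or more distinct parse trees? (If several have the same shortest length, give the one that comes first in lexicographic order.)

length 1: no string has ≥2 trees
length 3: m and m has 2 parse trees

Two derivations of m and m:
  N ⇒ N and R ⇒ R and R ⇒ m and R ⇒ m and m
  N ⇒ R and N ⇒ m and N ⇒ m and R ⇒ m and m

m and m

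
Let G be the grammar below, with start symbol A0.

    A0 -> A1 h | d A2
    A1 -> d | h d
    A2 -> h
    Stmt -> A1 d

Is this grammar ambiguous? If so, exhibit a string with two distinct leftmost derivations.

Witness: d h

Derivation 1: A0 ⇒ A1 h ⇒ d h
Derivation 2: A0 ⇒ d A2 ⇒ d h

Two distinct leftmost derivations for the same string.

Ambiguous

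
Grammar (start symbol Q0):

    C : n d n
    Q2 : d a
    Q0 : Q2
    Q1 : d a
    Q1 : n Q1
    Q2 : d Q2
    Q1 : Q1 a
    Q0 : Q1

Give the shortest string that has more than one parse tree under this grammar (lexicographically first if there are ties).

d a

length 2: d a has 2 parse trees

Two derivations of d a:
  Q0 ⇒ Q2 ⇒ d a
  Q0 ⇒ Q1 ⇒ d a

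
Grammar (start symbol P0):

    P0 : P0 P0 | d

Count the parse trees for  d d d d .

5

Parse trees for d d d d:
  [P0 [P0 d] [P0 [P0 d] [P0 [P0 d] [P0 d]]]]
  [P0 [P0 d] [P0 [P0 [P0 d] [P0 d]] [P0 d]]]
  [P0 [P0 [P0 d] [P0 d]] [P0 [P0 d] [P0 d]]]
  [P0 [P0 [P0 d] [P0 [P0 d] [P0 d]]] [P0 d]]
  [P0 [P0 [P0 [P0 d] [P0 d]] [P0 d]] [P0 d]]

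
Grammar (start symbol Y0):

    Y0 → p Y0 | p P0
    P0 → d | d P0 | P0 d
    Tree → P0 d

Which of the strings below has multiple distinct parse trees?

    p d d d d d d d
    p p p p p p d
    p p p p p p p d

p d d d d d d d

p d d d d d d d: 64 trees
p p p p p p d: 1 tree
p p p p p p p d: 1 tree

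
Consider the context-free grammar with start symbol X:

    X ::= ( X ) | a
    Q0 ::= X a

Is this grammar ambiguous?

Unambiguous

Only X is reachable from X; ignoring the rest: Each string is a nest of matched brackets around a single atom. An opening bracket forces the recursive rule; an atom forces the base rule.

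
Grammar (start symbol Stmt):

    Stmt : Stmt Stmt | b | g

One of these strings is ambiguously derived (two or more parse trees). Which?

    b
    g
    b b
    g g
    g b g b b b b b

b: 1 tree
g: 1 tree
b b: 1 tree
g g: 1 tree
g b g b b b b b: 429 trees

g b g b b b b b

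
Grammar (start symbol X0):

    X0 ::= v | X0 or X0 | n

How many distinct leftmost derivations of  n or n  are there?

1

Parse trees for n or n:
  [X0 [X0 n] or [X0 n]]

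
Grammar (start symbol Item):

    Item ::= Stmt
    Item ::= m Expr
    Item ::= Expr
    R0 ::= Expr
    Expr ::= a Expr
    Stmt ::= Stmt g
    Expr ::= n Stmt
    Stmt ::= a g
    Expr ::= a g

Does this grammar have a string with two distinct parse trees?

Witness: a g

Derivation 1: Item ⇒ Stmt ⇒ a g
Derivation 2: Item ⇒ Expr ⇒ a g

Two distinct leftmost derivations for the same string.

Ambiguous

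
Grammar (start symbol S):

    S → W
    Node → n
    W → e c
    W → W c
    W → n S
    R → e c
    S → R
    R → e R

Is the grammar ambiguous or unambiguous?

Witness: e c

Derivation 1: S ⇒ W ⇒ e c
Derivation 2: S ⇒ R ⇒ e c

Two distinct leftmost derivations for the same string.

Ambiguous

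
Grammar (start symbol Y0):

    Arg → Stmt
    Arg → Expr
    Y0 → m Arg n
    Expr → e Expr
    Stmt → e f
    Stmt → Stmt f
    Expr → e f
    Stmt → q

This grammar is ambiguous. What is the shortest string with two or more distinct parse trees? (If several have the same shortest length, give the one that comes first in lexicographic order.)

length 3: no string has ≥2 trees
length 4: m e f n has 2 parse trees

Two derivations of m e f n:
  Y0 ⇒ m Arg n ⇒ m Stmt n ⇒ m e f n
  Y0 ⇒ m Arg n ⇒ m Expr n ⇒ m e f n

m e f n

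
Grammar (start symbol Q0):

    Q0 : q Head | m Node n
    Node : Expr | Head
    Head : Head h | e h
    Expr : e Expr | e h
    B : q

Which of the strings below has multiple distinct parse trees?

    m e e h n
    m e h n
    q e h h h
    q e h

m e e h n: 1 tree
m e h n: 2 trees
q e h h h: 1 tree
q e h: 1 tree

m e h n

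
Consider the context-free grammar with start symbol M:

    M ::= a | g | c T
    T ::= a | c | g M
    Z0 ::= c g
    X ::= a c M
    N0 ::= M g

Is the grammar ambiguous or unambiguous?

Only M, T are reachable from M; ignoring the rest: Each reachable nonterminal has at most one production per leading terminal, and all productions are right-linear; the derivation is determined token-by-token.

Unambiguous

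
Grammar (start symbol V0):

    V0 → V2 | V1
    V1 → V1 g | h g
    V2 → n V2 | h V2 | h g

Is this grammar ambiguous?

Witness: h g

Derivation 1: V0 ⇒ V2 ⇒ h g
Derivation 2: V0 ⇒ V1 ⇒ h g

Two distinct leftmost derivations for the same string.

Ambiguous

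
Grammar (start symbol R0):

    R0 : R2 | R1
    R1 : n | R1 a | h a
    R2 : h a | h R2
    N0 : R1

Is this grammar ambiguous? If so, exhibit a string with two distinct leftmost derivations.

Witness: h a

Derivation 1: R0 ⇒ R2 ⇒ h a
Derivation 2: R0 ⇒ R1 ⇒ h a

Two distinct leftmost derivations for the same string.

Ambiguous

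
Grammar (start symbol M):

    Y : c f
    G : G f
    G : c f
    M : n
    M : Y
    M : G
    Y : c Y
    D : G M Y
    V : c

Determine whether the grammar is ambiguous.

Ambiguous

Witness: c f

Derivation 1: M ⇒ Y ⇒ c f
Derivation 2: M ⇒ G ⇒ c f

Two distinct leftmost derivations for the same string.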